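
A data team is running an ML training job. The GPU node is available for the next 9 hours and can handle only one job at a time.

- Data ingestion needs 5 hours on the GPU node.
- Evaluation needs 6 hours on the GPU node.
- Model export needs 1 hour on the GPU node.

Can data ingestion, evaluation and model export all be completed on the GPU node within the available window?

No

Running back to back, the jobs need 5 + 6 + 1 = 12 hours on the GPU node.
Since 12 > 9, they cannot all fit.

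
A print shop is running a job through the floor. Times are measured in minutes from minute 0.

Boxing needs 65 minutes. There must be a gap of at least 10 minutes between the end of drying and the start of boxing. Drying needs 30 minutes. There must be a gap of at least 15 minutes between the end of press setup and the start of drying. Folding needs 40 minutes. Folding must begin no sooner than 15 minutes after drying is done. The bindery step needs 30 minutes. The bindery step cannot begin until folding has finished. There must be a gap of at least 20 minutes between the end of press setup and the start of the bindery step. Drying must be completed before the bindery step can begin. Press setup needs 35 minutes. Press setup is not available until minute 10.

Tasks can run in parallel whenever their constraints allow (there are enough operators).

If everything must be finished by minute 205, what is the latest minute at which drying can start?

90

To finish by minute 205, the bindery step (duration 30) must start no later than minute 175.
Folding has to be done before the bindery step (must start by minute 175). That means finishing by minute 175, i.e. starting by 175 − 40 = minute 135.
Boxing has no dependents, so it just needs to finish by minute 205. Starting by 205 − 65 = minute 140 achieves that.
Drying has several dependents: folding (must start by minute 135, minus 15-minute gap → minute 120); the bindery step (must start by minute 175); boxing (must start by minute 140, minus 10-minute gap → minute 130). The earliest of those limits is minute 120, so drying must start by 120 − 30 = minute 90.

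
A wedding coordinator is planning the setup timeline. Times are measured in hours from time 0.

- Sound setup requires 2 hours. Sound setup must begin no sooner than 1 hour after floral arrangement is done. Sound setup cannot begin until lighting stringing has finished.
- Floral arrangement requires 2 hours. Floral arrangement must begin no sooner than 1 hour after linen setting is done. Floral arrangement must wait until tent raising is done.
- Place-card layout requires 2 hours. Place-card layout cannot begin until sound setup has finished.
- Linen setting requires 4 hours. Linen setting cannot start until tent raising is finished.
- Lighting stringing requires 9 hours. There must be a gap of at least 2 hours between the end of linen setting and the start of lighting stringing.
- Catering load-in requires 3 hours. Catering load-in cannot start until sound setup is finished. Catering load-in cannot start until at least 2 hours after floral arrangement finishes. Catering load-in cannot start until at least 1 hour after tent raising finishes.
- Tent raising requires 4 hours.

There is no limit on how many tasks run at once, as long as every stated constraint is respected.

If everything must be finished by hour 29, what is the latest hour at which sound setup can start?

Catering load-in must finish by hour 29; it takes 3 hours, so it must start by 29 − 3 = hour 26.
To finish by hour 29, place-card layout (duration 2) must start no later than hour 27.
Sound setup feeds catering load-in (must start by hour 26); place-card layout (must start by hour 27). Taking the minimum, sound setup must finish by hour 26 and start by 26 − 2 = hour 24.

24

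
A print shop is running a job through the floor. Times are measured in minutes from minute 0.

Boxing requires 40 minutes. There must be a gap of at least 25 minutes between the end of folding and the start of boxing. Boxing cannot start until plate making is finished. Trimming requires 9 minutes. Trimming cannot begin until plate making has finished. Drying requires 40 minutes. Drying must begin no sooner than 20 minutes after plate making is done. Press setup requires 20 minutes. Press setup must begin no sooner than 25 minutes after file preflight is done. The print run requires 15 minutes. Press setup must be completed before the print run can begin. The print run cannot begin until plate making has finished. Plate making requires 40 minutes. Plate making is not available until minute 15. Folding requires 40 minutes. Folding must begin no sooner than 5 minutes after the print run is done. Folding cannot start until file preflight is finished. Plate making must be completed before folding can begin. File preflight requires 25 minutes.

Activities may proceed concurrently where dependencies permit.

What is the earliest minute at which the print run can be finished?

After its own release at minute 15, plate making can start at minute 15 and finishes at minute 55.
File preflight has no prerequisites, so it starts at minute 0 and finishes at minute 25.
Press setup cannot begin until file preflight (finishes minute 25, plus 25-minute gap → minute 50). It runs from minute 50 to 50 + 20 = minute 70.
The print run cannot start until press setup (finishes minute 70); plate making (finishes minute 55). The controlling bound is minute 70, so the print run finishes at 70 + 15 = minute 85.

85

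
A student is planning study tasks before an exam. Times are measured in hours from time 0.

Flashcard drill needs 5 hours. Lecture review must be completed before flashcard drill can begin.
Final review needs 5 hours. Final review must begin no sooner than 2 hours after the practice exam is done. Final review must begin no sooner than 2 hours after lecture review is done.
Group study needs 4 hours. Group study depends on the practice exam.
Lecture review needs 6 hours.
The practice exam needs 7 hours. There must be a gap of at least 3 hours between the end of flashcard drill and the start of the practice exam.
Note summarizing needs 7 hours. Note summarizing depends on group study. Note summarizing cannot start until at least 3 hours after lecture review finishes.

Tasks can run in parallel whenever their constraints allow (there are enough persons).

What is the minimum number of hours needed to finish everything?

Lecture review has no prerequisites, so it starts at hour 0 and finishes at hour 6.
Flashcard drill waits on lecture review (finishes hour 6), so it starts at hour 6 and finishes at 6 + 5 = hour 11.
After flashcard drill (finishes hour 11, plus 3-hour gap → hour 14), the practice exam can start at hour 14 and finishes at hour 21.
Final review needs all of the practice exam (finishes hour 21, plus 2-hour gap → hour 23); lecture review (finishes hour 6, plus 2-hour gap → hour 8). That puts its earliest start at hour 23; it finishes at 23 + 5 = hour 28.
Group study cannot begin until the practice exam (finishes hour 21). It runs from hour 21 to 21 + 4 = hour 25.
Note summarizing needs all of group study (finishes hour 25); lecture review (finishes hour 6, plus 3-hour gap → hour 9). That puts its earliest start at hour 25; it finishes at 25 + 7 = hour 32.
All tasks are finished once the last one completes. Finish times: Lecture review at 6, Flashcard drill at 11, The practice exam at 21, Group study at 25, Note summarizing at 32, Final review at 28. The latest is hour 32.

32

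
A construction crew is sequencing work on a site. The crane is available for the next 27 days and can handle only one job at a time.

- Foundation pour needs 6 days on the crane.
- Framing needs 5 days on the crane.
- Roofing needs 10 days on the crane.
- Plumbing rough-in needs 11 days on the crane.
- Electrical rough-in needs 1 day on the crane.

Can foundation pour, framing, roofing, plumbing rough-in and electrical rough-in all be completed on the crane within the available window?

Running back to back, the jobs need 6 + 5 + 10 + 11 + 1 = 33 days on the crane.
Since 33 > 27, they cannot all fit.

No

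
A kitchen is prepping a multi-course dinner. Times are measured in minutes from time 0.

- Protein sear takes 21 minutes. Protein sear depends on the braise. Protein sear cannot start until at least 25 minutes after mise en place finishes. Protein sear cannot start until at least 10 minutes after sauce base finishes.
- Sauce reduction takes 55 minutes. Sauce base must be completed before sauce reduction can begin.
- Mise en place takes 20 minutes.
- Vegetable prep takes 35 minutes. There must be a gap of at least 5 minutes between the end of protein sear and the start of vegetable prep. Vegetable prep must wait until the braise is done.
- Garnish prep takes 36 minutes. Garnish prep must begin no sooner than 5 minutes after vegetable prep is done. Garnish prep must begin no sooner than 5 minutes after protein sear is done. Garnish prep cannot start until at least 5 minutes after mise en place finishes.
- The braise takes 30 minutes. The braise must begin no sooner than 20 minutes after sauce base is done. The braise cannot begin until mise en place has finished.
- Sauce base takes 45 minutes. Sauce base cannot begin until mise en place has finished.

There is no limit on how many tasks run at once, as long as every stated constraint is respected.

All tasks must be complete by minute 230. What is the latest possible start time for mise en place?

13

Garnish prep has no dependents, so it just needs to finish by minute 230. Starting by 230 − 36 = minute 194 achieves that.
Vegetable prep feeds into garnish prep (must start by minute 194, minus 5-minute gap → minute 189); so vegetable prep must finish by minute 189 and therefore start by minute 154.
Protein sear feeds vegetable prep (must start by minute 154, minus 5-minute gap → minute 149); garnish prep (must start by minute 194, minus 5-minute gap → minute 189). Taking the minimum, protein sear must finish by minute 149 and start by 149 − 21 = minute 128.
For the braise: protein sear (must start by minute 128); vegetable prep (must start by minute 154). The most restrictive is minute 128; with a 30-minute duration, the braise must start by minute 98.
Sauce reduction must finish by minute 230; it takes 55 minutes, so it must start by 230 − 55 = minute 175.
For sauce base: the braise (must start by minute 98, minus 20-minute gap → minute 78); protein sear (must start by minute 128, minus 10-minute gap → minute 118); sauce reduction (must start by minute 175). The most restrictive is minute 78; with a 45-minute duration, sauce base must start by minute 33.
Mise en place must finish in time for sauce base (must start by minute 33); the braise (must start by minute 98); protein sear (must start by minute 128, minus 25-minute gap → minute 103); garnish prep (must start by minute 194, minus 5-minute gap → minute 189). The tightest is minute 33, so mise en place must start by 33 − 20 = minute 13.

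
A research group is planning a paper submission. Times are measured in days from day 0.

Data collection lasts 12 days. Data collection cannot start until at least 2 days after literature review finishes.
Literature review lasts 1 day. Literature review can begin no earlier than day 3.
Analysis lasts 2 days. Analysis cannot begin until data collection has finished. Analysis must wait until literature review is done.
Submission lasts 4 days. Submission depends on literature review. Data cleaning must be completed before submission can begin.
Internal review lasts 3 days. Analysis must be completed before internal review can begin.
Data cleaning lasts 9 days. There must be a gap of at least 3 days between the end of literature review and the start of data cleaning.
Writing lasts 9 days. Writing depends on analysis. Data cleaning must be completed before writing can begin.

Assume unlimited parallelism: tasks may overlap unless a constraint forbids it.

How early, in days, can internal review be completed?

23

Literature review waits on its own release at day 3, so it starts at day 3 and finishes at 3 + 1 = day 4.
Data collection waits on literature review (finishes day 4, plus 2-day gap → day 6), so it starts at day 6 and finishes at 6 + 12 = day 18.
Analysis needs all of data collection (finishes day 18); literature review (finishes day 4). That puts its earliest start at day 18; it finishes at 18 + 2 = day 20.
After analysis (finishes day 20), internal review can start at day 20 and finishes at day 23.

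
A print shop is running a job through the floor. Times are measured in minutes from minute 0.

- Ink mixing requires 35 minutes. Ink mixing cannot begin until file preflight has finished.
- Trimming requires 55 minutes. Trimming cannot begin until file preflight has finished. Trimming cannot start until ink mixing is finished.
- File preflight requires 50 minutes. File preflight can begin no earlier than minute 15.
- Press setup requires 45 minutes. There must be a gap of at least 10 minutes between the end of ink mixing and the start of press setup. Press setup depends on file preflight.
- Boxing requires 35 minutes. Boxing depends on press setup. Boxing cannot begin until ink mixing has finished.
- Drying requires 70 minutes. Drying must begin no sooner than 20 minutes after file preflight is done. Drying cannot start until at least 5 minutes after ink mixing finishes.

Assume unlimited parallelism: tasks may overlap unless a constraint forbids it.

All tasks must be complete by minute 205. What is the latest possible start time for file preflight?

Boxing has no dependents, so it just needs to finish by minute 205. Starting by 205 − 35 = minute 170 achieves that.
Since boxing (must start by minute 170) depends on it, press setup must finish by minute 170. Backing off its 45-minute duration gives a latest start of minute 125.
Drying has no dependents, so it just needs to finish by minute 205. Starting by 205 − 70 = minute 135 achieves that.
Trimming has no dependents, so it just needs to finish by minute 205. Starting by 205 − 55 = minute 150 achieves that.
Ink mixing feeds press setup (must start by minute 125, minus 10-minute gap → minute 115); drying (must start by minute 135, minus 5-minute gap → minute 130); trimming (must start by minute 150); boxing (must start by minute 170). Taking the minimum, ink mixing must finish by minute 115 and start by 115 − 35 = minute 80.
File preflight has several dependents: ink mixing (must start by minute 80); press setup (must start by minute 125); drying (must start by minute 135, minus 20-minute gap → minute 115); trimming (must start by minute 150). The earliest of those limits is minute 80, so file preflight must start by 80 − 50 = minute 30.

30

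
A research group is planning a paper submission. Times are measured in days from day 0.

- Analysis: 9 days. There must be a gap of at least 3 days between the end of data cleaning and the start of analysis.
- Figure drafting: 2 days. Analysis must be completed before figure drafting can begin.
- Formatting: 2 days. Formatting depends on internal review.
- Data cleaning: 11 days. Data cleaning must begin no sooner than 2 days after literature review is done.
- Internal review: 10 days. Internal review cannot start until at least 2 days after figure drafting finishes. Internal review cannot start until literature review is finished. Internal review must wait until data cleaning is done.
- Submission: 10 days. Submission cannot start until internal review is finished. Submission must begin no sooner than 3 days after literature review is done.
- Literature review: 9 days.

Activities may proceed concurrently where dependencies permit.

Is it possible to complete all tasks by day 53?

No

Literature review can start immediately at day 0; it finishes at day 9.
Data cleaning cannot begin until literature review (finishes day 9, plus 2-day gap → day 11). It runs from day 11 to 11 + 11 = day 22.
After data cleaning (finishes day 22, plus 3-day gap → day 25), analysis can start at day 25 and finishes at day 34.
Figure drafting cannot begin until analysis (finishes day 34). It runs from day 34 to 34 + 2 = day 36.
For internal review: figure drafting (finishes day 36, plus 2-day gap → day 38); literature review (finishes day 9); data cleaning (finishes day 22). Taking the maximum gives a start of day 38, and it finishes at 38 + 10 = day 48.
Submission has to wait for internal review (finishes day 48); literature review (finishes day 9, plus 3-day gap → day 12). The latest of these is day 48, so submission runs day 48 to 48 + 10 = day 58.
Formatting cannot begin until internal review (finishes day 48). It runs from day 48 to 48 + 2 = day 50.
The earliest everything can be done is day 58, which is after the deadline of 53, so it is not possible.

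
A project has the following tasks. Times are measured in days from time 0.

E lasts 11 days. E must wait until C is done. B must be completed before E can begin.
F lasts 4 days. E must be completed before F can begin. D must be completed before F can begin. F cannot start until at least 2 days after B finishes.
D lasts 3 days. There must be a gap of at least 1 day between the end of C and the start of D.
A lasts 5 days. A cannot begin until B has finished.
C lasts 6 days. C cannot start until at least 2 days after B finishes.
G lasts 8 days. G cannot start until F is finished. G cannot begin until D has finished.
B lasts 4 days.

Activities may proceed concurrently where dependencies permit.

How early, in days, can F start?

Nothing blocks B, so it runs from day 0 to day 4.
C cannot begin until B (finishes day 4, plus 2-day gap → day 6). It runs from day 6 to 6 + 6 = day 12.
E cannot start until C (finishes day 12); B (finishes day 4). The controlling bound is day 12, so E finishes at 12 + 11 = day 23.
D waits on C (finishes day 12, plus 1-day gap → day 13), so it starts at day 13 and finishes at 13 + 3 = day 16.
F waits on E (finishes day 23); D (finishes day 16); B (finishes day 4, plus 2-day gap → day 6). The latest of these is day 23, which is the earliest F can start.

23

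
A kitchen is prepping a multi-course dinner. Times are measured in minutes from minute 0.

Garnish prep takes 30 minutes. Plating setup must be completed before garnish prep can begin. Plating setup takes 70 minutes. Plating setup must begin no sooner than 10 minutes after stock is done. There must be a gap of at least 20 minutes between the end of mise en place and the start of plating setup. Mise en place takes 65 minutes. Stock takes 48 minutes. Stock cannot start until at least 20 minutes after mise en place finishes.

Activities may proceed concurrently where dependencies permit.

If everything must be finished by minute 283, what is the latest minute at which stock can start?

125

Nothing follows garnish prep; the deadline of minute 283 is its only limit. It must start by 283 − 30 = minute 253.
Plating setup must finish before garnish prep (must start by minute 253). With a 70-minute duration, plating setup must start by 253 − 70 = minute 183.
Stock feeds into plating setup (must start by minute 183, minus 10-minute gap → minute 173); so stock must finish by minute 173 and therefore start by minute 125.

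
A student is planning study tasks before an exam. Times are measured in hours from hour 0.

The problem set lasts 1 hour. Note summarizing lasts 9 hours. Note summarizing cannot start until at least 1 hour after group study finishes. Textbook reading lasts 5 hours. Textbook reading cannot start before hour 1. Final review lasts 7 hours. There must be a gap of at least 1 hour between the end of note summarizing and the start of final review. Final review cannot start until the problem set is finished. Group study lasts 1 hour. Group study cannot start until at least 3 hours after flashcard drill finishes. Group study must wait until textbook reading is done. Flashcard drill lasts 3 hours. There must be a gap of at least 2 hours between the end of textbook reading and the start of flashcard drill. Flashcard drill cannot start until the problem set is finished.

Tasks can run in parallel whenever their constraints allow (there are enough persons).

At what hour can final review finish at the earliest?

33

The problem set has no prerequisites, so it starts at hour 0 and finishes at hour 1.
After its own release at hour 1, textbook reading can start at hour 1 and finishes at hour 6.
For flashcard drill: textbook reading (finishes hour 6, plus 2-hour gap → hour 8); the problem set (finishes hour 1). Taking the maximum gives a start of hour 8, and it finishes at 8 + 3 = hour 11.
Group study needs all of flashcard drill (finishes hour 11, plus 3-hour gap → hour 14); textbook reading (finishes hour 6). That puts its earliest start at hour 14; it finishes at 14 + 1 = hour 15.
Note summarizing cannot begin until group study (finishes hour 15, plus 1-hour gap → hour 16). It runs from hour 16 to 16 + 9 = hour 25.
Final review has to wait for note summarizing (finishes hour 25, plus 1-hour gap → hour 26); the problem set (finishes hour 1). The latest of these is hour 26, so final review runs hour 26 to 26 + 7 = hour 33.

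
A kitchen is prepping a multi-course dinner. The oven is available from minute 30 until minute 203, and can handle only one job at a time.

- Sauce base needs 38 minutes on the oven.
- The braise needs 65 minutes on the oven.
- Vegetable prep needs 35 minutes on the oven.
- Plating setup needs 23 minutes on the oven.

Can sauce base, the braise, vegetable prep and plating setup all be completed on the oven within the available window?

Yes

The oven window is 203 − 30 = 173 minutes.
Running back to back, the jobs need 38 + 65 + 35 + 23 = 161 minutes on the oven.
Since 161 ≤ 173, they fit within the window.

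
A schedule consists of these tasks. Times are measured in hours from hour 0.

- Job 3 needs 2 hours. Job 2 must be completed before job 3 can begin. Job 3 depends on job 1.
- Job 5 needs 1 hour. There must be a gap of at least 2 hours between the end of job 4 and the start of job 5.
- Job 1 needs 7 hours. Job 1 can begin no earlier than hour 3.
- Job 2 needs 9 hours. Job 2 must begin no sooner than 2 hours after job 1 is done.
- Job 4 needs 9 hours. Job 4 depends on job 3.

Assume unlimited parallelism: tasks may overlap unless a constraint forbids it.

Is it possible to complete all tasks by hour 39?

After its own release at hour 3, job 1 can start at hour 3 and finishes at hour 10.
After job 1 (finishes hour 10, plus 2-hour gap → hour 12), job 2 can start at hour 12 and finishes at hour 21.
Job 3 needs all of job 2 (finishes hour 21); job 1 (finishes hour 10). That puts its earliest start at hour 21; it finishes at 21 + 2 = hour 23.
Job 4 cannot begin until job 3 (finishes hour 23). It runs from hour 23 to 23 + 9 = hour 32.
After job 4 (finishes hour 32, plus 2-hour gap → hour 34), job 5 can start at hour 34 and finishes at hour 35.
Every task is finished by hour 35, which is no later than the deadline of 39, so the schedule is feasible.

Yes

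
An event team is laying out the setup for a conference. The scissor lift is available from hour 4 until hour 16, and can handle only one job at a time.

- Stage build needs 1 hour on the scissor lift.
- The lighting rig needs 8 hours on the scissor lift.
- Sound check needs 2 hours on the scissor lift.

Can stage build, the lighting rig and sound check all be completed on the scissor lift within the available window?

The scissor lift window is 16 − 4 = 12 hours.
Running back to back, the jobs need 1 + 8 + 2 = 11 hours on the scissor lift.
Since 11 ≤ 12, they fit within the window.

Yes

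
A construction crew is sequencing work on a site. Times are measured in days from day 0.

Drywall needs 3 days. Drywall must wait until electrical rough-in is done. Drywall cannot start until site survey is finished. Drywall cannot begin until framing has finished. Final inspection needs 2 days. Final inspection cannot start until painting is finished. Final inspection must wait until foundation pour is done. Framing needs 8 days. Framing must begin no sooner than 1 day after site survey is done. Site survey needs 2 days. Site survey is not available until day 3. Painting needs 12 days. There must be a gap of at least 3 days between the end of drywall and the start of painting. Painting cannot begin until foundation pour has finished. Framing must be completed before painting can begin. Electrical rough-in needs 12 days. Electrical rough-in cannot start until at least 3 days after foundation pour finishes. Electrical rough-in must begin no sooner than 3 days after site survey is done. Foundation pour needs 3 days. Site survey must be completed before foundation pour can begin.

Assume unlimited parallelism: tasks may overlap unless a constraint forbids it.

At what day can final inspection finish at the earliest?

Site survey cannot begin until its own release at day 3. It runs from day 3 to 3 + 2 = day 5.
After site survey (finishes day 5, plus 1-day gap → day 6), framing can start at day 6 and finishes at day 14.
Foundation pour cannot begin until site survey (finishes day 5). It runs from day 5 to 5 + 3 = day 8.
Electrical rough-in needs all of foundation pour (finishes day 8, plus 3-day gap → day 11); site survey (finishes day 5, plus 3-day gap → day 8). That puts its earliest start at day 11; it finishes at 11 + 12 = day 23.
Drywall needs all of electrical rough-in (finishes day 23); site survey (finishes day 5); framing (finishes day 14). That puts its earliest start at day 23; it finishes at 23 + 3 = day 26.
Painting needs all of drywall (finishes day 26, plus 3-day gap → day 29); foundation pour (finishes day 8); framing (finishes day 14). That puts its earliest start at day 29; it finishes at 29 + 12 = day 41.
Final inspection cannot start until painting (finishes day 41); foundation pour (finishes day 8). The controlling bound is day 41, so final inspection finishes at 41 + 2 = day 43.

43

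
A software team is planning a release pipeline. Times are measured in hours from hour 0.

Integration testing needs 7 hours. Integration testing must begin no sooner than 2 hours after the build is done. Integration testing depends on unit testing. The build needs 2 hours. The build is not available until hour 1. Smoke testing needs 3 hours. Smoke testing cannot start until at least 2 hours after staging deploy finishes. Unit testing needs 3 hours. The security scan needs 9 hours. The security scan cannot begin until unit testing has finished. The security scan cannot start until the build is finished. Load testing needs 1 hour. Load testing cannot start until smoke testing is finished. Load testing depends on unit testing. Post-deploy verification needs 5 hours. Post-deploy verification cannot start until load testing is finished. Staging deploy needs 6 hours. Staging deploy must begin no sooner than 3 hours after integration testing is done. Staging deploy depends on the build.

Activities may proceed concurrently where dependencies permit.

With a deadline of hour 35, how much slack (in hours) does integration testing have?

3

Unit testing has no prerequisites, so it starts at hour 0 and finishes at hour 3.
After its own release at hour 1, the build can start at hour 1 and finishes at hour 3.
For integration testing: the build (finishes hour 3, plus 2-hour gap → hour 5); unit testing (finishes hour 3). Taking the maximum gives a start of hour 5, and it finishes at 5 + 7 = hour 12.

Working backward from the deadline:
Post-deploy verification has no dependents, so it just needs to finish by hour 35. Starting by 35 − 5 = hour 30 achieves that.
Since post-deploy verification (must start by hour 30) depends on it, load testing must finish by hour 30. Backing off its 1-hour duration gives a latest start of hour 29.
Smoke testing has to be done before load testing (must start by hour 29). That means finishing by hour 29, i.e. starting by 29 − 3 = hour 26.
Since smoke testing (must start by hour 26, minus 2-hour gap → hour 24) depends on it, staging deploy must finish by hour 24. Backing off its 6-hour duration gives a latest start of hour 18.
Integration testing feeds into staging deploy (must start by hour 18, minus 3-hour gap → hour 15); so integration testing must finish by hour 15 and therefore start by hour 8.
So integration testing can start as early as hour 5 and as late as hour 8, giving 8 − 5 = 3 hours of slack.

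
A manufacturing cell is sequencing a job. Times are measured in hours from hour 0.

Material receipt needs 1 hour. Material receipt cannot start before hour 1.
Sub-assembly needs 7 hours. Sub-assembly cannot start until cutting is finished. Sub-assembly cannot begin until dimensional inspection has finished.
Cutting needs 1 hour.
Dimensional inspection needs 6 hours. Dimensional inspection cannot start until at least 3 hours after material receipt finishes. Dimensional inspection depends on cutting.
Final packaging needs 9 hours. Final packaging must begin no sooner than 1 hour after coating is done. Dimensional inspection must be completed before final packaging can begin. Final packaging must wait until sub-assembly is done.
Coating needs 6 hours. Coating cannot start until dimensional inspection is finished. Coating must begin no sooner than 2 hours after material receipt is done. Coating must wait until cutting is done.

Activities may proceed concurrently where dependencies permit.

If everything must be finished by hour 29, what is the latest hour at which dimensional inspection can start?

To finish by hour 29, final packaging (duration 9) must start no later than hour 20.
Coating must finish before final packaging (must start by hour 20, minus 1-hour gap → hour 19). With a 6-hour duration, coating must start by 19 − 6 = hour 13.
Since final packaging (must start by hour 20) depends on it, sub-assembly must finish by hour 20. Backing off its 7-hour duration gives a latest start of hour 13.
Dimensional inspection must finish in time for coating (must start by hour 13); sub-assembly (must start by hour 13); final packaging (must start by hour 20). The tightest is hour 13, so dimensional inspection must start by 13 − 6 = hour 7.

7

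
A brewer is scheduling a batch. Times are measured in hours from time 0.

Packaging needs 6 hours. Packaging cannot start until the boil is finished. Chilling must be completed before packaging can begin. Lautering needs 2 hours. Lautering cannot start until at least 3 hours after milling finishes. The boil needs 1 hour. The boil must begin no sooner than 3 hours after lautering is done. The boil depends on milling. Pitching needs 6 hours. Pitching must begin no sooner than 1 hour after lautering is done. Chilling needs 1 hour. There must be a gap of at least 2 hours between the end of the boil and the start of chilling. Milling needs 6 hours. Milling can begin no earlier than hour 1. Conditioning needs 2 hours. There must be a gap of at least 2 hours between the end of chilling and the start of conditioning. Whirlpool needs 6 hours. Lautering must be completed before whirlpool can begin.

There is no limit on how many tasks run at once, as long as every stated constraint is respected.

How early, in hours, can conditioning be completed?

Milling waits on its own release at hour 1, so it starts at hour 1 and finishes at 1 + 6 = hour 7.
Lautering cannot begin until milling (finishes hour 7, plus 3-hour gap → hour 10). It runs from hour 10 to 10 + 2 = hour 12.
For the boil: lautering (finishes hour 12, plus 3-hour gap → hour 15); milling (finishes hour 7). Taking the maximum gives a start of hour 15, and it finishes at 15 + 1 = hour 16.
Chilling cannot begin until the boil (finishes hour 16, plus 2-hour gap → hour 18). It runs from hour 18 to 18 + 1 = hour 19.
Conditioning cannot begin until chilling (finishes hour 19, plus 2-hour gap → hour 21). It runs from hour 21 to 21 + 2 = hour 23.

23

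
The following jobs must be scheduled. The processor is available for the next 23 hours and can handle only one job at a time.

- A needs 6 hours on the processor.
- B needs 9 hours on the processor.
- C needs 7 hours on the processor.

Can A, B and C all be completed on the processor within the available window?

Running back to back, the jobs need 6 + 9 + 7 = 22 hours on the processor.
Since 22 ≤ 23, they fit within the window.

Yes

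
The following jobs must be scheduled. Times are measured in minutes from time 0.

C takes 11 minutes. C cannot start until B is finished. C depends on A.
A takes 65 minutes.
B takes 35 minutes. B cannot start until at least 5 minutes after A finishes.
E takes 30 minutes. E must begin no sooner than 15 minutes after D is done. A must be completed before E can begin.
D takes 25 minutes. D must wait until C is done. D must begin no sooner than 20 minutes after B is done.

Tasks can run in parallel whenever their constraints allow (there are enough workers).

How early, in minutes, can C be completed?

A can start immediately at minute 0; it finishes at minute 65.
B waits on A (finishes minute 65, plus 5-minute gap → minute 70), so it starts at minute 70 and finishes at 70 + 35 = minute 105.
C needs all of B (finishes minute 105); A (finishes minute 65). That puts its earliest start at minute 105; it finishes at 105 + 11 = minute 116.

116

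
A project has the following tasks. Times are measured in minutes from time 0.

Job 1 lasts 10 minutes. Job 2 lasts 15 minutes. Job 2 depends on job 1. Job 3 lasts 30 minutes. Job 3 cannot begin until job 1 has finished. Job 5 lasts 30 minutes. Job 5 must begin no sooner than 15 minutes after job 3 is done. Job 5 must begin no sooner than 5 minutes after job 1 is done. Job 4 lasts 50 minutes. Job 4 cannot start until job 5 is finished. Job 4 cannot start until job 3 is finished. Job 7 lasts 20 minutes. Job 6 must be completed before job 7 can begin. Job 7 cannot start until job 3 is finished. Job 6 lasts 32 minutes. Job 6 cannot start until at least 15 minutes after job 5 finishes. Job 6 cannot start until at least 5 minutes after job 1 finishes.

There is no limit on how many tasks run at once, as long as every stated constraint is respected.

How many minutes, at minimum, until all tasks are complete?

Job 1 has no prerequisites, so it starts at minute 0 and finishes at minute 10.
After job 1 (finishes minute 10), job 3 can start at minute 10 and finishes at minute 40.
Job 5 needs all of job 3 (finishes minute 40, plus 15-minute gap → minute 55); job 1 (finishes minute 10, plus 5-minute gap → minute 15). That puts its earliest start at minute 55; it finishes at 55 + 30 = minute 85.
Job 6 needs all of job 5 (finishes minute 85, plus 15-minute gap → minute 100); job 1 (finishes minute 10, plus 5-minute gap → minute 15). That puts its earliest start at minute 100; it finishes at 100 + 32 = minute 132.
Job 7 needs all of job 6 (finishes minute 132); job 3 (finishes minute 40). That puts its earliest start at minute 132; it finishes at 132 + 20 = minute 152.
For job 4: job 5 (finishes minute 85); job 3 (finishes minute 40). Taking the maximum gives a start of minute 85, and it finishes at 85 + 50 = minute 135.
Job 2 waits on job 1 (finishes minute 10), so it starts at minute 10 and finishes at 10 + 15 = minute 25.
All tasks are finished once the last one completes. Finish times: Job 1 at 10, Job 2 at 25, Job 3 at 40, Job 4 at 135, Job 5 at 85, Job 6 at 132, Job 7 at 152. The latest is minute 152.

152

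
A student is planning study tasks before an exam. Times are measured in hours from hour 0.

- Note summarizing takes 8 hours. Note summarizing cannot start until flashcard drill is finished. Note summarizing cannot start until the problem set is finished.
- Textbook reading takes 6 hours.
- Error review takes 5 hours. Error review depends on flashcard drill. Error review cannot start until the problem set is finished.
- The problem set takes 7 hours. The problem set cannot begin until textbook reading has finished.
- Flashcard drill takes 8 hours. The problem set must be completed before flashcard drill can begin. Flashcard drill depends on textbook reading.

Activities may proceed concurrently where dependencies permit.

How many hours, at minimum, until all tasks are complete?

29

Textbook reading can start immediately at hour 0; it finishes at hour 6.
The problem set waits on textbook reading (finishes hour 6), so it starts at hour 6 and finishes at 6 + 7 = hour 13.
Flashcard drill has to wait for the problem set (finishes hour 13); textbook reading (finishes hour 6). The latest of these is hour 13, so flashcard drill runs hour 13 to 13 + 8 = hour 21.
Note summarizing has to wait for flashcard drill (finishes hour 21); the problem set (finishes hour 13). The latest of these is hour 21, so note summarizing runs hour 21 to 21 + 8 = hour 29.
Error review needs all of flashcard drill (finishes hour 21); the problem set (finishes hour 13). That puts its earliest start at hour 21; it finishes at 21 + 5 = hour 26.
All tasks are finished once the last one completes. Finish times: Textbook reading at 6, The problem set at 13, Flashcard drill at 21, Error review at 26, Note summarizing at 29. The latest is hour 29.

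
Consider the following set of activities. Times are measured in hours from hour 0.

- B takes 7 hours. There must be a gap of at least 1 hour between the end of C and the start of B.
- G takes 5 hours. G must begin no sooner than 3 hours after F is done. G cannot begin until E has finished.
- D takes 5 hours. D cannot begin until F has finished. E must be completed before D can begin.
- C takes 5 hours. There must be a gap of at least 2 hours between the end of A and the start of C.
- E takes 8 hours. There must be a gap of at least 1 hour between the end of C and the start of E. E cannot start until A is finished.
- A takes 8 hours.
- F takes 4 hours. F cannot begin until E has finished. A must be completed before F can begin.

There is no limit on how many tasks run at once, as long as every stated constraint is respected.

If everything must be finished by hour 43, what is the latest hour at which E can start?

D has no dependents, so it just needs to finish by hour 43. Starting by 43 − 5 = hour 38 achieves that.
To finish by hour 43, G (duration 5) must start no later than hour 38.
For F: D (must start by hour 38); G (must start by hour 38, minus 3-hour gap → hour 35). The most restrictive is hour 35; with a 4-hour duration, F must start by hour 31.
For E: D (must start by hour 38); F (must start by hour 31); G (must start by hour 38). The most restrictive is hour 31; with an 8-hour duration, E must start by hour 23.

23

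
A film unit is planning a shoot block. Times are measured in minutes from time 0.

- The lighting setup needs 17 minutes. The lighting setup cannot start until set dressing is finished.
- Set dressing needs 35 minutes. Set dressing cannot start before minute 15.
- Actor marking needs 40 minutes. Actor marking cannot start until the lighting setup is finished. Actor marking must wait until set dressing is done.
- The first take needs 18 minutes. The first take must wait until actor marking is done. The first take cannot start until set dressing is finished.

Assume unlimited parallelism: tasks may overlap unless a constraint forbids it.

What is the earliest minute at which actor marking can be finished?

107

Set dressing waits on its own release at minute 15, so it starts at minute 15 and finishes at 15 + 35 = minute 50.
After set dressing (finishes minute 50), the lighting setup can start at minute 50 and finishes at minute 67.
Actor marking cannot start until the lighting setup (finishes minute 67); set dressing (finishes minute 50). The controlling bound is minute 67, so actor marking finishes at 67 + 40 = minute 107.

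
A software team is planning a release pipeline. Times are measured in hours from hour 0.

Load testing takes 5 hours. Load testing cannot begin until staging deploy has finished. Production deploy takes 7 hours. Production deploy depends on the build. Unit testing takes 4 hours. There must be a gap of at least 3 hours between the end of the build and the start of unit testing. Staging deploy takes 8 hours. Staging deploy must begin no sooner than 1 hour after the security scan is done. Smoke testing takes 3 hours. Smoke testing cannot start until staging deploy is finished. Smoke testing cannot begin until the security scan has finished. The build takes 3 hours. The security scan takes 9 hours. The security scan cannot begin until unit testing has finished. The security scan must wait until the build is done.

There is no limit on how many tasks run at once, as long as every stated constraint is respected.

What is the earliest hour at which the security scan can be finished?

19

The build has no prerequisites, so it starts at hour 0 and finishes at hour 3.
Unit testing waits on the build (finishes hour 3, plus 3-hour gap → hour 6), so it starts at hour 6 and finishes at 6 + 4 = hour 10.
The security scan needs all of unit testing (finishes hour 10); the build (finishes hour 3). That puts its earliest start at hour 10; it finishes at 10 + 9 = hour 19.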